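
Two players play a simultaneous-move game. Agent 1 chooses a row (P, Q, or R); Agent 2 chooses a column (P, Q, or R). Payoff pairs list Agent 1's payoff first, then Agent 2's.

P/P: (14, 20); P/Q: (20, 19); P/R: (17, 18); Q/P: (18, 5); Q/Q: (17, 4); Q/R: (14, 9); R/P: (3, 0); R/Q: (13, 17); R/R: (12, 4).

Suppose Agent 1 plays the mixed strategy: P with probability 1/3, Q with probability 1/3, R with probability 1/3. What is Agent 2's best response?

Q

Agent 2's best reply maximizes expected payoff against the mix.
P: (1/3)·20 + (1/3)·5 + (1/3)·0 = 25/3
Q: (1/3)·19 + (1/3)·4 + (1/3)·17 = 40/3
R: (1/3)·18 + (1/3)·9 + (1/3)·4 = 31/3
Highest expected payoff is 40/3, from Q.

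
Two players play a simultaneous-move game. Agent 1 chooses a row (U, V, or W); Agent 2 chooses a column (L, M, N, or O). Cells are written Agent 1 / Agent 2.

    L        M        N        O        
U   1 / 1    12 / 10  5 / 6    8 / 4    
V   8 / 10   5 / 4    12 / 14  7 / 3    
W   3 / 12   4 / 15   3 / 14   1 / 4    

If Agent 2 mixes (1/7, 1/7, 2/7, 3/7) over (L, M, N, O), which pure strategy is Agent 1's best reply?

V

Agent 1's best reply maximizes expected payoff against the mix.
U: (1/7)·1 + (1/7)·12 + (2/7)·5 + (3/7)·8 = 47/7
V: (1/7)·8 + (1/7)·5 + (2/7)·12 + (3/7)·7 = 58/7
W: (1/7)·3 + (1/7)·4 + (2/7)·3 + (3/7)·1 = 16/7
Highest expected payoff is 58/7, from V.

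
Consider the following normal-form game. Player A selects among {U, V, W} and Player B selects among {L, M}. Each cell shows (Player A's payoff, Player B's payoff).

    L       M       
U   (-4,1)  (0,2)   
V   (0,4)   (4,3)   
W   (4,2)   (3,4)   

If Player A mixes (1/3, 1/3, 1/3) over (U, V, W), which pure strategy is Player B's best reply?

Compute Player B's expected payoff from each pure strategy against the given mix.
L: (1/3)·1 + (1/3)·4 + (1/3)·2 = 7/3
M: (1/3)·2 + (1/3)·3 + (1/3)·4 = 3
Highest expected payoff is 3, from M.

M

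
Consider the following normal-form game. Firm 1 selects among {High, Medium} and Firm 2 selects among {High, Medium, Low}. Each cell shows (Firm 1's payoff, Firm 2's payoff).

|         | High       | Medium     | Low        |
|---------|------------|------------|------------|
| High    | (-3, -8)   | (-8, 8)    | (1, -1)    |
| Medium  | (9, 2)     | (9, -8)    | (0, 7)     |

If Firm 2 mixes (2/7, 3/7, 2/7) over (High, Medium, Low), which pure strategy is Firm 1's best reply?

Medium

Firm 1's best reply maximizes expected payoff against the mix.
High: (2/7)·(-3) + (3/7)·(-8) + (2/7)·1 = -4
Medium: (2/7)·9 + (3/7)·9 + (2/7)·0 = 45/7
Highest expected payoff is 45/7, from Medium.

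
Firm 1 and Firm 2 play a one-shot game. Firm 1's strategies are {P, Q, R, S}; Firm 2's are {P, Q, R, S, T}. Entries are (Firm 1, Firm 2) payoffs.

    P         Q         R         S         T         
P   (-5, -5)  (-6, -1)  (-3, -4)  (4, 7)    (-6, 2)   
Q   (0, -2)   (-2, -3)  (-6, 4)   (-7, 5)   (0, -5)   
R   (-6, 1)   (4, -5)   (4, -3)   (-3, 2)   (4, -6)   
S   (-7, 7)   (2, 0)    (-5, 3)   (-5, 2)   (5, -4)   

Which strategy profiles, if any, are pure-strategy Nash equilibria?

(P, S)

Check mutual best responses: a cell is a NE iff neither player can gain by unilaterally deviating.
Firm 1's best responses — vs P: Q (payoff 0); vs Q: R (payoff 4); vs R: R (payoff 4); vs S: P (payoff 4); vs T: S (payoff 5).
Firm 2's best responses — vs P: S (payoff 7); vs Q: S (payoff 5); vs R: S (payoff 2); vs S: P (payoff 7).
The only mutual best response is (P, S); neither player gains by switching there.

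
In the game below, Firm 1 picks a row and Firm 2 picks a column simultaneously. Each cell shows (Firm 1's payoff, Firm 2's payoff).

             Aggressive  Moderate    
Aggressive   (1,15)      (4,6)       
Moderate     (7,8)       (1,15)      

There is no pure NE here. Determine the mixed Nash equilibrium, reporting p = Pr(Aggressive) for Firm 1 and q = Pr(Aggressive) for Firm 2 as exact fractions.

p = 7/16, q = 1/3

Each player's mixing probability is pinned down by making the *other* player indifferent.
Firm 2 indifferent between Aggressive and Moderate: p·15 + (1−p)·8 = p·6 + (1−p)·15 ⟹ 8 + 7p = 15 + (-9)p ⟹ p = 7/16.
Firm 1 indifferent between Aggressive and Moderate: q·1 + (1−q)·4 = q·7 + (1−q)·1 ⟹ 4 + (-3)q = 1 + 6q ⟹ q = 1/3.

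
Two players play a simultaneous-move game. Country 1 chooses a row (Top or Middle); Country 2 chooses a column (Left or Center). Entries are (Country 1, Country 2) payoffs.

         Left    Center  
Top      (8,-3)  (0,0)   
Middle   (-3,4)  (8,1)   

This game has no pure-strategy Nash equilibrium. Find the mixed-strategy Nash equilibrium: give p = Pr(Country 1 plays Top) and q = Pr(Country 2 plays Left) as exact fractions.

In a mixed NE each player is indifferent between their pure strategies, so the opponent's mix sets the indifference.
Country 2 indifferent between Left and Center: p·(-3) + (1−p)·4 = p·0 + (1−p)·1 ⟹ 4 + (-7)p = 1 + (-1)p ⟹ p = 1/2.
Country 1 indifferent between Top and Middle: q·8 + (1−q)·0 = q·(-3) + (1−q)·8 ⟹ 0 + 8q = 8 + (-11)q ⟹ q = 8/19.

p = 1/2, q = 8/19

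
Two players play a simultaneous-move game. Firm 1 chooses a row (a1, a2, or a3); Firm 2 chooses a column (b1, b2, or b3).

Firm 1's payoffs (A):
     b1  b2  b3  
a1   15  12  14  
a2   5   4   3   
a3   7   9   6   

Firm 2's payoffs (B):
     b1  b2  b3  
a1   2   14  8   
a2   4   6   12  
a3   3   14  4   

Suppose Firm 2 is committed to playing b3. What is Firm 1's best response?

With Firm 2 fixed at b3, Firm 1's payoffs are: a1 → 14, a2 → 3, a3 → 6.
The maximum is 14, achieved by a1.

a1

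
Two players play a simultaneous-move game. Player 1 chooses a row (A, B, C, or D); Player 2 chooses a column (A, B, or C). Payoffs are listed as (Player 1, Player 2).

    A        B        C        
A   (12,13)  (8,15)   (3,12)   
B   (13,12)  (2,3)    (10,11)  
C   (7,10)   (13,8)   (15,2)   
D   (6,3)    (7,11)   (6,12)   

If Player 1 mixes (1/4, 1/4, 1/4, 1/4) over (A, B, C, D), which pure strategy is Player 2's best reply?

Player 2's best reply maximizes expected payoff against the mix.
A: (1/4)·13 + (1/4)·12 + (1/4)·10 + (1/4)·3 = 19/2
B: (1/4)·15 + (1/4)·3 + (1/4)·8 + (1/4)·11 = 37/4
C: (1/4)·12 + (1/4)·11 + (1/4)·2 + (1/4)·12 = 37/4
Highest expected payoff is 19/2, from A.

A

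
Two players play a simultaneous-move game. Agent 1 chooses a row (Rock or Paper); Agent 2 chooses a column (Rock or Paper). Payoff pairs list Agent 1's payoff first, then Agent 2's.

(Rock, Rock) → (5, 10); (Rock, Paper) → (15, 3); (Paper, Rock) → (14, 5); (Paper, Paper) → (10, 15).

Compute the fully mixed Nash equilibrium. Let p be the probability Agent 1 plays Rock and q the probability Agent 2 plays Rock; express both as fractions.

Each player's mixing probability is pinned down by making the *other* player indifferent.
Agent 2 indifferent between Rock and Paper: p·10 + (1−p)·5 = p·3 + (1−p)·15 ⟹ 5 + 5p = 15 + (-12)p ⟹ p = 10/17.
Agent 1 indifferent between Rock and Paper: q·5 + (1−q)·15 = q·14 + (1−q)·10 ⟹ 15 + (-10)q = 10 + 4q ⟹ q = 5/14.

p = 10/17, q = 5/14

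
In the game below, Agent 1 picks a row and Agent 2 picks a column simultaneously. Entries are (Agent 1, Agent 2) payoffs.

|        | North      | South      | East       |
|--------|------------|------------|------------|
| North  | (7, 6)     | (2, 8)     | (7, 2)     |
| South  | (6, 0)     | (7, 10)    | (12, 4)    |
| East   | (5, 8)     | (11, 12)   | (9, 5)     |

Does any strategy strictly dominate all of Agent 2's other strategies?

South

Check whether one of Agent 2's strategies beats all alternatives regardless of what the opponent does.
South strictly dominates: vs North: 8 > each of {6, 2}; vs South: 10 > each of {0, 4}; vs East: 12 > each of {8, 5}.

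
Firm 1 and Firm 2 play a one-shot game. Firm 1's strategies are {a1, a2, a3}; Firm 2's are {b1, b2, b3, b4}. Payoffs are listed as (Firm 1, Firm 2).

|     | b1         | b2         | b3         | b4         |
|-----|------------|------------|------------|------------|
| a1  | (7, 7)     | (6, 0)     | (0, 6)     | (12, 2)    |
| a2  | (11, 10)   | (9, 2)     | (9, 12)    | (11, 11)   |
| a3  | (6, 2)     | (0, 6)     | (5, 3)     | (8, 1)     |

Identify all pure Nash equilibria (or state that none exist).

(a2, b3)

Check mutual best responses: a cell is a NE iff neither player can gain by unilaterally deviating.
Firm 1's best responses — vs b1: a2 (payoff 11); vs b2: a2 (payoff 9); vs b3: a2 (payoff 9); vs b4: a1 (payoff 12).
Firm 2's best responses — vs a1: b1 (payoff 7); vs a2: b3 (payoff 12); vs a3: b2 (payoff 6).
The only mutual best response is (a2, b3); neither player gains by switching there.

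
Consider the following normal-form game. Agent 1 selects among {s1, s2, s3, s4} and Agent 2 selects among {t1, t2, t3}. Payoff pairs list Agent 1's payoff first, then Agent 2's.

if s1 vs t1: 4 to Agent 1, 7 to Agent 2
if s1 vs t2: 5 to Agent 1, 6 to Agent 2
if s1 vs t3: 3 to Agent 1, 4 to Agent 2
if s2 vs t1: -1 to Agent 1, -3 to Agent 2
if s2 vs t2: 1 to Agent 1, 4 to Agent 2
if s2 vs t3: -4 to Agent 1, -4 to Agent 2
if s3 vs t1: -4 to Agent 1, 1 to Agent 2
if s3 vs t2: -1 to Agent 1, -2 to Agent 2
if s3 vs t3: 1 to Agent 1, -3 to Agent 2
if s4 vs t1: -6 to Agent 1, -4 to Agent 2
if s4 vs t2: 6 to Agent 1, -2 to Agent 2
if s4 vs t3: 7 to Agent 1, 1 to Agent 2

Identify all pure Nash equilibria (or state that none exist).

Check mutual best responses: a cell is a NE iff neither player can gain by unilaterally deviating.
Agent 1's best responses — vs t1: s1 (payoff 4); vs t2: s4 (payoff 6); vs t3: s4 (payoff 7).
Agent 2's best responses — vs s1: t1 (payoff 7); vs s2: t2 (payoff 4); vs s3: t1 (payoff 1); vs s4: t3 (payoff 1).
Mutual best responses occur at (s1, t1) and (s4, t3); at each, neither player gains by switching.

(s1, t1) and (s4, t3)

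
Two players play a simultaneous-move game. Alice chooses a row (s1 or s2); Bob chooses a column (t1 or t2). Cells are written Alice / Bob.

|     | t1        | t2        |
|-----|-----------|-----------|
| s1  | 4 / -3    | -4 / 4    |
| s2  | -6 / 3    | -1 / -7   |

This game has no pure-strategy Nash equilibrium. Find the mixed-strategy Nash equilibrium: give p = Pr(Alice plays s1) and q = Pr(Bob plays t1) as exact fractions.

Each player's mixing probability is pinned down by making the *other* player indifferent.
Bob indifferent between t1 and t2: p·(-3) + (1−p)·3 = p·4 + (1−p)·(-7) ⟹ 3 + (-6)p = (-7) + 11p ⟹ p = 10/17.
Alice indifferent between s1 and s2: q·4 + (1−q)·(-4) = q·(-6) + (1−q)·(-1) ⟹ (-4) + 8q = (-1) + (-5)q ⟹ q = 3/13.

p = 10/17, q = 3/13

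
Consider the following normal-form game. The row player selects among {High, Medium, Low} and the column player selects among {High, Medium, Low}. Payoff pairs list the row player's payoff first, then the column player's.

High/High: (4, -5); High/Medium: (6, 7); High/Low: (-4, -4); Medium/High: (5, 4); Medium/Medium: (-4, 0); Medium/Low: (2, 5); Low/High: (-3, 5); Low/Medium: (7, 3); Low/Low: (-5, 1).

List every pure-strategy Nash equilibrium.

(Medium, Low)

Check mutual best responses: a cell is a NE iff neither player can gain by unilaterally deviating.
The row player's best responses — vs High: Medium (payoff 5); vs Medium: Low (payoff 7); vs Low: Medium (payoff 2).
The column player's best responses — vs High: Medium (payoff 7); vs Medium: Low (payoff 5); vs Low: High (payoff 5).
The only mutual best response is (Medium, Low); neither player gains by switching there.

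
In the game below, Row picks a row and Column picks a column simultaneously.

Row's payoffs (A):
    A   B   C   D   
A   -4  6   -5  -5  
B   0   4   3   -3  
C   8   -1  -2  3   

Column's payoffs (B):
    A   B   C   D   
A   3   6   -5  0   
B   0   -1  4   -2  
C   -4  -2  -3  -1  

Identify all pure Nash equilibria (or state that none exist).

(A, B), (B, C), and (C, D)

A profile is a Nash equilibrium when each player is best-responding to the other.
Row's best responses — vs A: C (payoff 8); vs B: A (payoff 6); vs C: B (payoff 3); vs D: C (payoff 3).
Column's best responses — vs A: B (payoff 6); vs B: C (payoff 4); vs C: D (payoff -1).
Mutual best responses occur at (A, B), (B, C), and (C, D); at each, neither player gains by switching.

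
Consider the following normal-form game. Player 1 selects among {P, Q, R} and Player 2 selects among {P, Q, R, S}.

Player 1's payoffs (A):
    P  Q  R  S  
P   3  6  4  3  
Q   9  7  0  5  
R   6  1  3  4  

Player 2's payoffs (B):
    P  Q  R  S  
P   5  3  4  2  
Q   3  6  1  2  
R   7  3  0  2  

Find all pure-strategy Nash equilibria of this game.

(Q, Q)

A profile is a Nash equilibrium when each player is best-responding to the other.
Player 1's best responses — vs P: Q (payoff 9); vs Q: Q (payoff 7); vs R: P (payoff 4); vs S: Q (payoff 5).
Player 2's best responses — vs P: P (payoff 5); vs Q: Q (payoff 6); vs R: P (payoff 7).
The only mutual best response is (Q, Q); neither player gains by switching there.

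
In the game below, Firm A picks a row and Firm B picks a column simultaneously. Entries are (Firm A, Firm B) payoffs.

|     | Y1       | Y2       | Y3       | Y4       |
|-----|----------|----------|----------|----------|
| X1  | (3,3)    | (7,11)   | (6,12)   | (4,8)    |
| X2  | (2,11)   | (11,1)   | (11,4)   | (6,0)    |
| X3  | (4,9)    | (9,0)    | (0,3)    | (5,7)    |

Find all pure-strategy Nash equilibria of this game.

A profile is a Nash equilibrium when each player is best-responding to the other.
Firm A's best responses — vs Y1: X3 (payoff 4); vs Y2: X2 (payoff 11); vs Y3: X2 (payoff 11); vs Y4: X2 (payoff 6).
Firm B's best responses — vs X1: Y3 (payoff 12); vs X2: Y1 (payoff 11); vs X3: Y1 (payoff 9).
The only mutual best response is (X3, Y1); neither player gains by switching there.

(X3, Y1)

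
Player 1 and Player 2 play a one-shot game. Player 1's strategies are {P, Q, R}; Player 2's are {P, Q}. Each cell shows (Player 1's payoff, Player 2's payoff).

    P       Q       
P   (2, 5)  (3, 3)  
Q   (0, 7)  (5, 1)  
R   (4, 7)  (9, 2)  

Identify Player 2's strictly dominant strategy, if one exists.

P

Check whether one of Player 2's strategies beats all alternatives regardless of what the opponent does.
P strictly dominates: vs P: 5 > 3; vs Q: 7 > 1; vs R: 7 > 2.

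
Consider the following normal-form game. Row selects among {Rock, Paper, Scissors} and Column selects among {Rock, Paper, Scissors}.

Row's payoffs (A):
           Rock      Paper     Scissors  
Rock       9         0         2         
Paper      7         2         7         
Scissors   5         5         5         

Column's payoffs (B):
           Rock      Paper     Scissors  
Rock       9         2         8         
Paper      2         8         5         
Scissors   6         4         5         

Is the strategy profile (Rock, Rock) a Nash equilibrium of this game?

Holding Column at Rock: Row gets 9 from Rock, versus 7 from Paper, 5 from Scissors. No profitable deviation for Row.
Holding Row at Rock: Column gets 9 from Rock, versus 2 from Paper, 8 from Scissors. No profitable deviation for Column either.

Yes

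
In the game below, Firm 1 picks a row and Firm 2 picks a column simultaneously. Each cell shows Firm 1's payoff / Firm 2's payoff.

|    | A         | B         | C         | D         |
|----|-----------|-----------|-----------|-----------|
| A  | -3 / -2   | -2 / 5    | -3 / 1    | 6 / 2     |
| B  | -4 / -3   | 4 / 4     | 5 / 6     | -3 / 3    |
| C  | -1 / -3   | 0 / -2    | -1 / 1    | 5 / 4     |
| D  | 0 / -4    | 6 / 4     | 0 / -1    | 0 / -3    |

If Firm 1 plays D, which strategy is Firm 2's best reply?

B

With Firm 1 fixed at D, Firm 2's payoffs are: A → -4, B → 4, C → -1, D → -3.
The maximum is 4, achieved by B.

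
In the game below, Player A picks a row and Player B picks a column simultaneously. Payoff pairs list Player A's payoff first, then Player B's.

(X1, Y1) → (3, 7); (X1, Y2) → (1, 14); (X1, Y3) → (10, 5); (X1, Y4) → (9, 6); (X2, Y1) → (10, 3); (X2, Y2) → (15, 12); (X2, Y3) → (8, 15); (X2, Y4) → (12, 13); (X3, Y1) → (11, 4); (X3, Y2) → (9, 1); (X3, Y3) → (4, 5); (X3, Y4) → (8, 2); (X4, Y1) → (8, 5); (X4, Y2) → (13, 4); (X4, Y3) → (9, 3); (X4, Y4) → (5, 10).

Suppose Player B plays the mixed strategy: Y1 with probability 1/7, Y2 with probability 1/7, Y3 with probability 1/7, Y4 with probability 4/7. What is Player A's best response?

Player A's best reply maximizes expected payoff against the mix.
X1: (1/7)·3 + (1/7)·1 + (1/7)·10 + (4/7)·9 = 50/7
X2: (1/7)·10 + (1/7)·15 + (1/7)·8 + (4/7)·12 = 81/7
X3: (1/7)·11 + (1/7)·9 + (1/7)·4 + (4/7)·8 = 8
X4: (1/7)·8 + (1/7)·13 + (1/7)·9 + (4/7)·5 = 50/7
Highest expected payoff is 81/7, from X2.

X2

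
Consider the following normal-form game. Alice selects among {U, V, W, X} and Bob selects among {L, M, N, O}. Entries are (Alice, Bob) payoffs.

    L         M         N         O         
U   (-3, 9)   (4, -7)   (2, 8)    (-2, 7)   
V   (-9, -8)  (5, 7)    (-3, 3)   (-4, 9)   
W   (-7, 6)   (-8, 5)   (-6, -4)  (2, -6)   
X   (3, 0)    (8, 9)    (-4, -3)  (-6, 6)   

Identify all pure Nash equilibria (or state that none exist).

Check mutual best responses: a cell is a NE iff neither player can gain by unilaterally deviating.
Alice's best responses — vs L: X (payoff 3); vs M: X (payoff 8); vs N: U (payoff 2); vs O: W (payoff 2).
Bob's best responses — vs U: L (payoff 9); vs V: O (payoff 9); vs W: L (payoff 6); vs X: M (payoff 9).
The only mutual best response is (X, M); neither player gains by switching there.

(X, M)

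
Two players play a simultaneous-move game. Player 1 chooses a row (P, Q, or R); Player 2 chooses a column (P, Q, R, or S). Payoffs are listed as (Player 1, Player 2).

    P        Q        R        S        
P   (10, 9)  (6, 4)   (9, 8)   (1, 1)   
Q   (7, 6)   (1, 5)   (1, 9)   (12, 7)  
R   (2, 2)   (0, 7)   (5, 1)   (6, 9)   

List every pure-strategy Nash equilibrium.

(P, P)

A profile is a Nash equilibrium when each player is best-responding to the other.
Player 1's best responses — vs P: P (payoff 10); vs Q: P (payoff 6); vs R: P (payoff 9); vs S: Q (payoff 12).
Player 2's best responses — vs P: P (payoff 9); vs Q: R (payoff 9); vs R: S (payoff 9).
The only mutual best response is (P, P); neither player gains by switching there.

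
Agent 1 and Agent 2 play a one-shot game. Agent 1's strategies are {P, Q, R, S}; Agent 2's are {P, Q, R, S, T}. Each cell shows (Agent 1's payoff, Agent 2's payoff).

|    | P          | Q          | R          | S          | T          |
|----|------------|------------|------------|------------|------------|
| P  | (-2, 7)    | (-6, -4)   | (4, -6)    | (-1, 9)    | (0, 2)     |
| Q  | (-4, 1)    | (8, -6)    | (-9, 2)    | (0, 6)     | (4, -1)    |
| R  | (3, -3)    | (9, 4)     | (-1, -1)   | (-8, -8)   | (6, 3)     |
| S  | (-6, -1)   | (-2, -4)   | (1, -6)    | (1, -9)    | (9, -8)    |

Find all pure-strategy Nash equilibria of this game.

(R, Q)

A profile is a Nash equilibrium when each player is best-responding to the other.
Agent 1's best responses — vs P: R (payoff 3); vs Q: R (payoff 9); vs R: P (payoff 4); vs S: S (payoff 1); vs T: S (payoff 9).
Agent 2's best responses — vs P: S (payoff 9); vs Q: S (payoff 6); vs R: Q (payoff 4); vs S: P (payoff -1).
The only mutual best response is (R, Q); neither player gains by switching there.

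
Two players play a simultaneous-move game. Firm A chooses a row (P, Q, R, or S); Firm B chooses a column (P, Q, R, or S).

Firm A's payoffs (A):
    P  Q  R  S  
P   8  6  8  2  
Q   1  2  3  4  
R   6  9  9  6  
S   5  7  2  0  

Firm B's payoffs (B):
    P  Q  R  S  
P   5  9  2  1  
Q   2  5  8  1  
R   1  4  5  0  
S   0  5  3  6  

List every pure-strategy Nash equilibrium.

A profile is a Nash equilibrium when each player is best-responding to the other.
Firm A's best responses — vs P: P (payoff 8); vs Q: R (payoff 9); vs R: R (payoff 9); vs S: R (payoff 6).
Firm B's best responses — vs P: Q (payoff 9); vs Q: R (payoff 8); vs R: R (payoff 5); vs S: S (payoff 6).
The only mutual best response is (R, R); neither player gains by switching there.

(R, R)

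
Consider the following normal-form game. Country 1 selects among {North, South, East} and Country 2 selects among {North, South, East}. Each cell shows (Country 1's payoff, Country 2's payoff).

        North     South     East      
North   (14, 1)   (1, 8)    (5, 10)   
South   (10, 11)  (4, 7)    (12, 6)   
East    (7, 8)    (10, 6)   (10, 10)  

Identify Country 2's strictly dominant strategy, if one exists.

No strictly dominant strategy

A strategy is strictly dominant if it gives Country 2 a strictly higher payoff than every other strategy, against every choice by the opponent.
North is not dominant: against North, South gives 8 > 1.
South is not dominant: against North, East gives 10 > 8.
East is not dominant: against South, North gives 11 > 6.
No single strategy is best against every opponent action.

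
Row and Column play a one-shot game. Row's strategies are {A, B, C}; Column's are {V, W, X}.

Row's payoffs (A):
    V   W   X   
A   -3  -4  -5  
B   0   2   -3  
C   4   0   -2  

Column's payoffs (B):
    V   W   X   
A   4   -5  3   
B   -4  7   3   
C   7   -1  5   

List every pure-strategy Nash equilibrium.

Check mutual best responses: a cell is a NE iff neither player can gain by unilaterally deviating.
Row's best responses — vs V: C (payoff 4); vs W: B (payoff 2); vs X: C (payoff -2).
Column's best responses — vs A: V (payoff 4); vs B: W (payoff 7); vs C: V (payoff 7).
Mutual best responses occur at (B, W) and (C, V); at each, neither player gains by switching.

(B, W) and (C, V)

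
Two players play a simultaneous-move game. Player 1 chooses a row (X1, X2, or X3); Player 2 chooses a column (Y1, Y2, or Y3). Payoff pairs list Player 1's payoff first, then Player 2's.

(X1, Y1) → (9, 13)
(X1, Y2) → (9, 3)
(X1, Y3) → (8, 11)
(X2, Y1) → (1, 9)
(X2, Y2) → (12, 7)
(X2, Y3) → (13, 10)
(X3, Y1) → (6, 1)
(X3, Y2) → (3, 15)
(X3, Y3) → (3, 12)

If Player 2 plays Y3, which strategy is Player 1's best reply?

With Player 2 fixed at Y3, Player 1's payoffs are: X1 → 8, X2 → 13, X3 → 3.
The maximum is 13, achieved by X2.

X2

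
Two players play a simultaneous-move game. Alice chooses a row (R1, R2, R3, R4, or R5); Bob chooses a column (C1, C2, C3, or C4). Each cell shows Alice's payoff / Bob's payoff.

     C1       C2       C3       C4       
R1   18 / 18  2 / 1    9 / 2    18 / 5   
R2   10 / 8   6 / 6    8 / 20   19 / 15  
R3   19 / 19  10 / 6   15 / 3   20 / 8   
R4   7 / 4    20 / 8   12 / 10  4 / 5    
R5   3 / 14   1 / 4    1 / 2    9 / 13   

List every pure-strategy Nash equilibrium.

Find each player's best response to every opponent strategy; NE are the intersections.
Alice's best responses — vs C1: R3 (payoff 19); vs C2: R4 (payoff 20); vs C3: R3 (payoff 15); vs C4: R3 (payoff 20).
Bob's best responses — vs R1: C1 (payoff 18); vs R2: C3 (payoff 20); vs R3: C1 (payoff 19); vs R4: C3 (payoff 10); vs R5: C1 (payoff 14).
The only mutual best response is (R3, C1); neither player gains by switching there.

(R3, C1)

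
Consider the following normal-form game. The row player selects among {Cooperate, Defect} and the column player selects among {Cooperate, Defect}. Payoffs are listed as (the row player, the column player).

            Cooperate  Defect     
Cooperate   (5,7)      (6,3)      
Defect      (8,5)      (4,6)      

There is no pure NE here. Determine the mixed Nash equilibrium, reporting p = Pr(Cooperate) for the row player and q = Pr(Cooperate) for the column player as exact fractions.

Each player's mixing probability is pinned down by making the *other* player indifferent.
The column player indifferent between Cooperate and Defect: p·7 + (1−p)·5 = p·3 + (1−p)·6 ⟹ 5 + 2p = 6 + (-3)p ⟹ p = 1/5.
The row player indifferent between Cooperate and Defect: q·5 + (1−q)·6 = q·8 + (1−q)·4 ⟹ 6 + (-1)q = 4 + 4q ⟹ q = 2/5.

p = 1/5, q = 2/5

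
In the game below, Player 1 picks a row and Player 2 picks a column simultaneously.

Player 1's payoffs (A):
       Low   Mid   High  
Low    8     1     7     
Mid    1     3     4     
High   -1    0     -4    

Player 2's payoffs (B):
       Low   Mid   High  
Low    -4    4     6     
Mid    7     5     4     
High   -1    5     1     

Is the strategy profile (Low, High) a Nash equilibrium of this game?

Yes

Holding Player 2 at High: Player 1 gets 7 from Low, versus 4 from Mid, -4 from High. No profitable deviation for Player 1.
Holding Player 1 at Low: Player 2 gets 6 from High, versus -4 from Low, 4 from Mid. No profitable deviation for Player 2 either.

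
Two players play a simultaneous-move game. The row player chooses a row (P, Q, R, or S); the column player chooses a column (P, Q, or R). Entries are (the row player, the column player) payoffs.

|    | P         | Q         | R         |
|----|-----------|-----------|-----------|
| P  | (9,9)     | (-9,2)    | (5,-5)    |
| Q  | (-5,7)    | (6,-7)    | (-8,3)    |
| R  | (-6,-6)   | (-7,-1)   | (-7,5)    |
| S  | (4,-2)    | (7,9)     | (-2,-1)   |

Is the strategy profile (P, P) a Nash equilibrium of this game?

Yes

Holding the column player at P: the row player gets 9 from P, versus -5 from Q, -6 from R, 4 from S. No profitable deviation for the row player.
Holding the row player at P: the column player gets 9 from P, versus 2 from Q, -5 from R. No profitable deviation for the column player either.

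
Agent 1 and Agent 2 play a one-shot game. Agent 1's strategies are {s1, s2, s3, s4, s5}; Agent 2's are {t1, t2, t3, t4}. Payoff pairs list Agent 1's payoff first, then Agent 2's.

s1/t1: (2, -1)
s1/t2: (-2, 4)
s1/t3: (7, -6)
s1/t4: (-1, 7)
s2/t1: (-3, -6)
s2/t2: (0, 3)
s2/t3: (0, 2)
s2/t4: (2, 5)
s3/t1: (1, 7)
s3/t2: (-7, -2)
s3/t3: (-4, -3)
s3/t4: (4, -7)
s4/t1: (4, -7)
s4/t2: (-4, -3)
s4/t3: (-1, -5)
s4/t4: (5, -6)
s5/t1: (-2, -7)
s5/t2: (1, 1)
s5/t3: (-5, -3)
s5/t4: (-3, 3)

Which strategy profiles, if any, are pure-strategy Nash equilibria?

None

A profile is a Nash equilibrium when each player is best-responding to the other.
Agent 1's best responses — vs t1: s4 (payoff 4); vs t2: s5 (payoff 1); vs t3: s1 (payoff 7); vs t4: s4 (payoff 5).
Agent 2's best responses — vs s1: t4 (payoff 7); vs s2: t4 (payoff 5); vs s3: t1 (payoff 7); vs s4: t2 (payoff -3); vs s5: t4 (payoff 3).
No cell has both players best-responding. For instance, Agent 1's best reply to t3 is s1, but against s1 Agent 2 prefers t4 over t3.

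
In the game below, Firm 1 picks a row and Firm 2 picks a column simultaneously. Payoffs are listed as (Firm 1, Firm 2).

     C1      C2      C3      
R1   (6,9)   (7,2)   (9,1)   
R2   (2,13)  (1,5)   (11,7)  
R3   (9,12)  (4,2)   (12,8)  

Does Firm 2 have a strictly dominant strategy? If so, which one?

Check whether one of Firm 2's strategies beats all alternatives regardless of what the opponent does.
C1 strictly dominates: vs R1: 9 > each of {2, 1}; vs R2: 13 > each of {5, 7}; vs R3: 12 > each of {2, 8}.

C1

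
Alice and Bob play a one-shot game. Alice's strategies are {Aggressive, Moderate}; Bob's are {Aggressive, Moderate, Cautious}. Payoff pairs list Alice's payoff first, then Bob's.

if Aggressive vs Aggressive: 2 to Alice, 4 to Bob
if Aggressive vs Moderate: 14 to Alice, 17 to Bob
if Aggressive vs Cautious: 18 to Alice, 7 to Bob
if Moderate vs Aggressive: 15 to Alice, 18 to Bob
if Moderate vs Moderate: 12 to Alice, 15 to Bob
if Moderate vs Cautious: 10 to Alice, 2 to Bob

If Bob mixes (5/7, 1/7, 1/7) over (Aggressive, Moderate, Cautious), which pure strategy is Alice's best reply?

Alice's best reply maximizes expected payoff against the mix.
Aggressive: (5/7)·2 + (1/7)·14 + (1/7)·18 = 6
Moderate: (5/7)·15 + (1/7)·12 + (1/7)·10 = 97/7
Highest expected payoff is 97/7, from Moderate.

Moderate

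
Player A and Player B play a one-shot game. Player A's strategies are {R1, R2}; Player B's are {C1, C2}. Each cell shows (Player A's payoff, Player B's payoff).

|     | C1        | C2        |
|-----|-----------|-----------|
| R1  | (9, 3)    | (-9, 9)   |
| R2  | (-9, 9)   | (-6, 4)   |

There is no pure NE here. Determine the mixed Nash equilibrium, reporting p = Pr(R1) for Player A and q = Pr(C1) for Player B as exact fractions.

p = 5/11, q = 1/7

In a mixed NE each player is indifferent between their pure strategies, so the opponent's mix sets the indifference.
Player B indifferent between C1 and C2: p·3 + (1−p)·9 = p·9 + (1−p)·4 ⟹ 9 + (-6)p = 4 + 5p ⟹ p = 5/11.
Player A indifferent between R1 and R2: q·9 + (1−q)·(-9) = q·(-9) + (1−q)·(-6) ⟹ (-9) + 18q = (-6) + (-3)q ⟹ q = 1/7.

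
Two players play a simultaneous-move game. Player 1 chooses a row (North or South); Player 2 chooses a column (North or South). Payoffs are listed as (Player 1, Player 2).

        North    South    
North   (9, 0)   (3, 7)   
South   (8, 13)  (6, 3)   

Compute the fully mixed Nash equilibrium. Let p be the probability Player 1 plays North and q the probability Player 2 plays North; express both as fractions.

p = 10/17, q = 3/4

In a mixed NE each player is indifferent between their pure strategies, so the opponent's mix sets the indifference.
Player 2 indifferent between North and South: p·0 + (1−p)·13 = p·7 + (1−p)·3 ⟹ 13 + (-13)p = 3 + 4p ⟹ p = 10/17.
Player 1 indifferent between North and South: q·9 + (1−q)·3 = q·8 + (1−q)·6 ⟹ 3 + 6q = 6 + 2q ⟹ q = 3/4.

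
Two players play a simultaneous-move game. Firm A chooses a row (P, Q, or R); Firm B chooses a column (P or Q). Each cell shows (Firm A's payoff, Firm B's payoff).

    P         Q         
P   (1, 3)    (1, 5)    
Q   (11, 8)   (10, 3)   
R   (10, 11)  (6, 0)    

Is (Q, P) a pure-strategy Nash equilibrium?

Yes

Holding Firm B at P: Firm A gets 11 from Q, versus 1 from P, 10 from R. No profitable deviation for Firm A.
Holding Firm A at Q: Firm B gets 8 from P, versus 3 from Q. No profitable deviation for Firm B either.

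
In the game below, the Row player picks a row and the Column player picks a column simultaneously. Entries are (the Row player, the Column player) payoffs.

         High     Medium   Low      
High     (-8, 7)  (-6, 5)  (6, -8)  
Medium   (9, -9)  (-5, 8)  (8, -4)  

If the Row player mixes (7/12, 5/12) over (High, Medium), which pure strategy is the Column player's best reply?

Compute the Column player's expected payoff from each pure strategy against the given mix.
High: (7/12)·7 + (5/12)·(-9) = 1/3
Medium: (7/12)·5 + (5/12)·8 = 25/4
Low: (7/12)·(-8) + (5/12)·(-4) = -19/3
Highest expected payoff is 25/4, from Medium.

Medium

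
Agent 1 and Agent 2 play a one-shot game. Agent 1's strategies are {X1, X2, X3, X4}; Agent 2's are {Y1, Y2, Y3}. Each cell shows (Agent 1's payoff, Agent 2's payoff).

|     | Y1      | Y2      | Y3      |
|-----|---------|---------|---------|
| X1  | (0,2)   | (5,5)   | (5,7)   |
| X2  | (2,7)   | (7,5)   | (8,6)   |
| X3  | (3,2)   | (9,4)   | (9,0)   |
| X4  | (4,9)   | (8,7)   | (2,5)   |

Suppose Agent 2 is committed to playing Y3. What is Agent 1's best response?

With Agent 2 fixed at Y3, Agent 1's payoffs are: X1 → 5, X2 → 8, X3 → 9, X4 → 2.
The maximum is 9, achieved by X3.

X3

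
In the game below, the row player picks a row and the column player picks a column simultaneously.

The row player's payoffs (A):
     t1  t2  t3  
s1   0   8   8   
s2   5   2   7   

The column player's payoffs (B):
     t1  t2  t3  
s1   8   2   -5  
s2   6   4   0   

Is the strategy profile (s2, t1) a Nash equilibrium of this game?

Holding the column player at t1: the row player gets 5 from s2, versus 0 from s1. No profitable deviation for the row player.
Holding the row player at s2: the column player gets 6 from t1, versus 4 from t2, 0 from t3. No profitable deviation for the column player either.

Yes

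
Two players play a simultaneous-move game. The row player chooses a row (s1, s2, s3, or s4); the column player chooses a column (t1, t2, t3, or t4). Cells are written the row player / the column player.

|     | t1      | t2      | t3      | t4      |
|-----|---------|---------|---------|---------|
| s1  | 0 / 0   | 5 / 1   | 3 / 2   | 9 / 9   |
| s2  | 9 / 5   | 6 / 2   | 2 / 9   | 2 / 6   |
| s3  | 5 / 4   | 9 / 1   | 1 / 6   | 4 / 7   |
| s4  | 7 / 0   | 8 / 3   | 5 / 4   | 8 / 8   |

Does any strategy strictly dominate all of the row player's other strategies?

No strictly dominant strategy

Check whether one of the row player's strategies beats all alternatives regardless of what the opponent does.
s1 is not dominant: against t1, s2 gives 9 > 0.
s2 is not dominant: against t2, s3 gives 9 > 6.
s3 is not dominant: against t1, s2 gives 9 > 5.
s4 is not dominant: against t1, s2 gives 9 > 7.
No single strategy is best against every opponent action.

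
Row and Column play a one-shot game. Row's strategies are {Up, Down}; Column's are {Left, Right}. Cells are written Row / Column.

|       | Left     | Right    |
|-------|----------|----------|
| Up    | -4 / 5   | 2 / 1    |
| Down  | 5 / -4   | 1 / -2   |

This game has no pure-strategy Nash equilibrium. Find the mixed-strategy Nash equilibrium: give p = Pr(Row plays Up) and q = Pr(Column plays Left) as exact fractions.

p = 1/3, q = 1/10

In a mixed NE each player is indifferent between their pure strategies, so the opponent's mix sets the indifference.
Column indifferent between Left and Right: p·5 + (1−p)·(-4) = p·1 + (1−p)·(-2) ⟹ (-4) + 9p = (-2) + 3p ⟹ p = 1/3.
Row indifferent between Up and Down: q·(-4) + (1−q)·2 = q·5 + (1−q)·1 ⟹ 2 + (-6)q = 1 + 4q ⟹ q = 1/10.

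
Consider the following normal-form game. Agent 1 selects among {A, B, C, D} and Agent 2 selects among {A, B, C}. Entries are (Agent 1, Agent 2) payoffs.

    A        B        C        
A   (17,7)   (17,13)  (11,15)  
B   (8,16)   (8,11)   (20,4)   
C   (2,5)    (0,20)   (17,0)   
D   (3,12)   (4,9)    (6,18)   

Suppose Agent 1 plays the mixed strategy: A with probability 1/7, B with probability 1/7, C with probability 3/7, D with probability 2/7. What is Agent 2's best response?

Agent 2's best reply maximizes expected payoff against the mix.
A: (1/7)·7 + (1/7)·16 + (3/7)·5 + (2/7)·12 = 62/7
B: (1/7)·13 + (1/7)·11 + (3/7)·20 + (2/7)·9 = 102/7
C: (1/7)·15 + (1/7)·4 + (3/7)·0 + (2/7)·18 = 55/7
Highest expected payoff is 102/7, from B.

B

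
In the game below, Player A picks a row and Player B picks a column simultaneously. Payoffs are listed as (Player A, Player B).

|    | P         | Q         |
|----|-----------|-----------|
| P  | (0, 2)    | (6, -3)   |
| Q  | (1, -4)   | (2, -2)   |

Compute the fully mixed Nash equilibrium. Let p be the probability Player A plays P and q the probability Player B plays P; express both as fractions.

p = 2/7, q = 4/5

Each player's mixing probability is pinned down by making the *other* player indifferent.
Player B indifferent between P and Q: p·2 + (1−p)·(-4) = p·(-3) + (1−p)·(-2) ⟹ (-4) + 6p = (-2) + (-1)p ⟹ p = 2/7.
Player A indifferent between P and Q: q·0 + (1−q)·6 = q·1 + (1−q)·2 ⟹ 6 + (-6)q = 2 + (-1)q ⟹ q = 4/5.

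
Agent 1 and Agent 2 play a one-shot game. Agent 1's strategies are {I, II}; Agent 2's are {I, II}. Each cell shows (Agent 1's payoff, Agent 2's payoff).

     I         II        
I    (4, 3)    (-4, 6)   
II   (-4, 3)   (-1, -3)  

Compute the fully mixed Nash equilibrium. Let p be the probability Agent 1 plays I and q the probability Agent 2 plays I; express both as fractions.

Each player's mixing probability is pinned down by making the *other* player indifferent.
Agent 2 indifferent between I and II: p·3 + (1−p)·3 = p·6 + (1−p)·(-3) ⟹ 3 + 0p = (-3) + 9p ⟹ p = 2/3.
Agent 1 indifferent between I and II: q·4 + (1−q)·(-4) = q·(-4) + (1−q)·(-1) ⟹ (-4) + 8q = (-1) + (-3)q ⟹ q = 3/11.

p = 2/3, q = 3/11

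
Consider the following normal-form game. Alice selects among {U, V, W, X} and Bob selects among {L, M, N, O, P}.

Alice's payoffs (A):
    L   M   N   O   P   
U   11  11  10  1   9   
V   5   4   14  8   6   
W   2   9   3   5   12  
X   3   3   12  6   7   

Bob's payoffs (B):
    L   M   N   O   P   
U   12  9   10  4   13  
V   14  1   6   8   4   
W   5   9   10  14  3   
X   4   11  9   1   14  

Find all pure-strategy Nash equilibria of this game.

No pure-strategy Nash equilibrium

A profile is a Nash equilibrium when each player is best-responding to the other.
Alice's best responses — vs L: U (payoff 11); vs M: U (payoff 11); vs N: V (payoff 14); vs O: V (payoff 8); vs P: W (payoff 12).
Bob's best responses — vs U: P (payoff 13); vs V: L (payoff 14); vs W: O (payoff 14); vs X: P (payoff 14).
No cell has both players best-responding. For instance, Alice's best reply to N is V, but against V Bob prefers L over N.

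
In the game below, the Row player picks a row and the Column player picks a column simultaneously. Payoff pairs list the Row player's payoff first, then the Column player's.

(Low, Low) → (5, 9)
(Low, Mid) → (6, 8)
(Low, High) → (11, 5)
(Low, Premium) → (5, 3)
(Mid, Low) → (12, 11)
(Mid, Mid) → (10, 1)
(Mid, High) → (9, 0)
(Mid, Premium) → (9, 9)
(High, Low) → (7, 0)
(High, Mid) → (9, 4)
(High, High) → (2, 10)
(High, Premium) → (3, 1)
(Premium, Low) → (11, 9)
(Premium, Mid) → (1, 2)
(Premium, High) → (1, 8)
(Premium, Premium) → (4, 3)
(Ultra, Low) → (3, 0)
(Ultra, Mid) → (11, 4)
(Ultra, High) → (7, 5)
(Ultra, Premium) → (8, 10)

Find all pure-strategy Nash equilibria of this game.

A profile is a Nash equilibrium when each player is best-responding to the other.
The Row player's best responses — vs Low: Mid (payoff 12); vs Mid: Ultra (payoff 11); vs High: Low (payoff 11); vs Premium: Mid (payoff 9).
The Column player's best responses — vs Low: Low (payoff 9); vs Mid: Low (payoff 11); vs High: High (payoff 10); vs Premium: Low (payoff 9); vs Ultra: Premium (payoff 10).
The only mutual best response is (Mid, Low); neither player gains by switching there.

(Mid, Low)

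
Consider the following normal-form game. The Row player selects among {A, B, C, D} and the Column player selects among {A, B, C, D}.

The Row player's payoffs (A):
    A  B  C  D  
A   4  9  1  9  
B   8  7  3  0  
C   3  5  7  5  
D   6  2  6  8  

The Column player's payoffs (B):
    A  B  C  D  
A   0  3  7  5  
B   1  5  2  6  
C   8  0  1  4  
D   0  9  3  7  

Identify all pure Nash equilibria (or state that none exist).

There is no pure-strategy Nash equilibrium

Check mutual best responses: a cell is a NE iff neither player can gain by unilaterally deviating.
The Row player's best responses — vs A: B (payoff 8); vs B: A (payoff 9); vs C: C (payoff 7); vs D: A (payoff 9).
The Column player's best responses — vs A: C (payoff 7); vs B: D (payoff 6); vs C: A (payoff 8); vs D: B (payoff 9).
No cell has both players best-responding. For instance, the Row player's best reply to B is A, but against A the Column player prefers C over B.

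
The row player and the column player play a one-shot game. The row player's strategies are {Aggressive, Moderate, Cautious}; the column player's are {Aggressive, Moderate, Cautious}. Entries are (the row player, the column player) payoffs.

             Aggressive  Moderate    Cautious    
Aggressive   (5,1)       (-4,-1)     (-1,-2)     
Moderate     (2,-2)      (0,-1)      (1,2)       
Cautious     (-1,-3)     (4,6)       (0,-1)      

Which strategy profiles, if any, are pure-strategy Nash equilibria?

(Aggressive, Aggressive), (Moderate, Cautious), and (Cautious, Moderate)

Check mutual best responses: a cell is a NE iff neither player can gain by unilaterally deviating.
The row player's best responses — vs Aggressive: Aggressive (payoff 5); vs Moderate: Cautious (payoff 4); vs Cautious: Moderate (payoff 1).
The column player's best responses — vs Aggressive: Aggressive (payoff 1); vs Moderate: Cautious (payoff 2); vs Cautious: Moderate (payoff 6).
Mutual best responses occur at (Aggressive, Aggressive), (Moderate, Cautious), and (Cautious, Moderate); at each, neither player gains by switching.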